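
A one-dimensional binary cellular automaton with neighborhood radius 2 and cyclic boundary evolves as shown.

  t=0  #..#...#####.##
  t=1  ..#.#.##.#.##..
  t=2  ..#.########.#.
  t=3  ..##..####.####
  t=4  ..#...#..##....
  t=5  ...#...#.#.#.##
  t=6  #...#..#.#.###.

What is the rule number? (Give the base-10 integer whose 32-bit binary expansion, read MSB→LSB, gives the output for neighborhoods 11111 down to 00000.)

2910071785

  [31] ##### => #  t=0,i=9
  [30] ####. => .  t=0,i=10
  [29] ###.# => #  t=0,i=11
  [28] ###.. => .  t=0,i=0
  [27] ##.## => #  t=0,i=12
  [26] ##.#. => #  t=1,i=8
  [25] ##..# => .  t=0,i=1
  [24] ##... => #  t=1,i=13
  [23] #.### => .  t=0,i=13
  [22] #.##. => #  t=1,i=6
  [21] #.#.# => #  t=1,i=4
  [20] #.#.. => #  t=2,i=13
  [19] #..## => .  t=3,i=1
  [18] #..#. => #  t=0,i=2
  [17] #...# => .  t=0,i=5
  [16] #.... => .  t=1,i=14
  [15] .#### => .  t=0,i=8
  [14] .###. => .  t=0,i=14
  [13] .##.# => #  t=1,i=7
  [12] .##.. => .  t=1,i=12
  [11] .#.## => #  t=1,i=5
  [10] .#.#. => .  t=1,i=3
  [9] .#..# => #  t=4,i=7
  [8] .#... => #  t=0,i=4
  [7] ..### => #  t=0,i=7
  [6] ..##. => #  t=3,i=2
  [5] ..#.# => #  t=1,i=2
  [4] ..#.. => .  t=0,i=3
  [3] ...## => #  t=0,i=6
  [2] ...#. => .  t=1,i=1
  [1] ....# => .  t=1,i=0
  [0] ..... => #  t=4,i=13
  bits 10101101011101000010101111101001 = 2910071785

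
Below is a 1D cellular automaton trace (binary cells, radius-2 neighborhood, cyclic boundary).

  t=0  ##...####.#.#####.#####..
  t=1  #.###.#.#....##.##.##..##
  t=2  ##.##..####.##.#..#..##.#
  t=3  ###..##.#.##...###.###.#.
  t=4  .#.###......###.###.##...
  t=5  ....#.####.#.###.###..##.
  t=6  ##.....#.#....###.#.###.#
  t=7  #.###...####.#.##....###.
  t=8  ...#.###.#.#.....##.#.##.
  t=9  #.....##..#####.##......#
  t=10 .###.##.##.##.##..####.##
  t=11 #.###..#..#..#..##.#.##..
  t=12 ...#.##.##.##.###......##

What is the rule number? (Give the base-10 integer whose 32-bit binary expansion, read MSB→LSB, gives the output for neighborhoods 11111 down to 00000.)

2870986569

  nb #####: next=#  (t=0,i=14, bit31=1)
  nb ####.: next=.  (t=0,i=7, bit30=0)
  nb ###.#: next=#  (t=0,i=8, bit29=1)
  nb ###..: next=.  (t=0,i=22, bit28=0)
  nb ##.##: next=#  (t=0,i=17, bit27=1)
  nb ##.#.: next=.  (t=0,i=9, bit26=0)
  nb ##..#: next=#  (t=0,i=23, bit25=1)
  nb ##...: next=#  (t=0,i=2, bit24=1)
  nb #.###: next=.  (t=0,i=12, bit23=0)
  nb #.##.: next=.  (t=1,i=16, bit22=0)
  nb #.#.#: next=.  (t=0,i=10, bit21=0)
  nb #.#..: next=#  (t=1,i=8, bit20=1)
  nb #..##: next=#  (t=0,i=24, bit19=1)
  nb #..#.: next=#  (t=2,i=17, bit18=1)
  nb #...#: next=#  (t=0,i=3, bit17=1)
  nb #....: next=#  (t=1,i=10, bit16=1)
  nb .####: next=#  (t=0,i=6, bit15=1)
  nb .###.: next=#  (t=1,i=3, bit14=1)
  nb .##.#: next=.  (t=1,i=14, bit13=0)
  nb .##..: next=.  (t=0,i=1, bit12=0)
  nb .#.##: next=.  (t=0,i=11, bit11=0)
  nb .#.#.: next=#  (t=1,i=7, bit10=1)
  nb .#..#: next=#  (t=2,i=16, bit9=1)
  nb .#...: next=#  (t=1,i=9, bit8=1)
  nb ..###: next=.  (t=0,i=5, bit7=0)
  nb ..##.: next=#  (t=0,i=0, bit6=1)
  nb ..#.#: next=.  (t=4,i=1, bit5=0)
  nb ..#..: next=.  (t=2,i=18, bit4=0)
  nb ...##: next=#  (t=0,i=4, bit3=1)
  nb ...#.: next=.  (t=4,i=0, bit2=0)
  nb ....#: next=.  (t=1,i=11, bit1=0)
  nb .....: next=#  (t=4,i=8, bit0=1)
  bits 10101011000111111100011101001001 = 2870986569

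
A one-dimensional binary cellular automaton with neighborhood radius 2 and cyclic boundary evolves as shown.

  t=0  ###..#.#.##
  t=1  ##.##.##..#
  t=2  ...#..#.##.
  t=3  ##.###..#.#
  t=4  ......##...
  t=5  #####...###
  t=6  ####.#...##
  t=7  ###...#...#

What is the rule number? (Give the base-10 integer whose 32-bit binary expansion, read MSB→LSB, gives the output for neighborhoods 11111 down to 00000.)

  #####|#  b31=1 t=0,i=0
  ####.|#  b30=1 t=0,i=1
  ###.#|.  b29=0 t=1,i=1
  ###..|.  b28=0 t=0,i=2
  ##.##|.  b27=0 t=1,i=2
  ##.#.|.  b26=0 t=6,i=4
  ##..#|#  b25=1 t=0,i=3
  ##...|#  b24=1 t=2,i=10
  #.###|.  b23=0 t=0,i=9
  #.##.|#  b22=1 t=1,i=3
  #.#.#|#  b21=1 t=0,i=7
  #.#..|.  b20=0 t=6,i=5
  #..##|#  b19=1 t=1,i=9
  #..#.|#  b18=1 t=0,i=4
  #...#|.  b17=0 t=5,i=6
  #....|#  b16=1 t=2,i=0
  .####|#  b15=1 t=0,i=10
  .###.|.  b14=0 t=1,i=0
  .##.#|.  b13=0 t=1,i=4
  .##..|.  b12=0 t=1,i=7
  .#.##|.  b11=0 t=0,i=8
  .#.#.|#  b10=1 t=0,i=6
  .#..#|#  b9=1 t=2,i=4
  .#...|#  b8=1 t=6,i=6
  ..###|.  b7=0 t=1,i=10
  ..##.|.  b6=0 t=4,i=6
  ..#.#|.  b5=0 t=0,i=5
  ..#..|#  b4=1 t=2,i=3
  ...##|.  b3=0 t=4,i=5
  ...#.|.  b2=0 t=2,i=2
  ....#|#  b1=1 t=2,i=1
  .....|#  b0=1 t=4,i=0
  bits 11000011011011011000011100010011 = 3278735123

3278735123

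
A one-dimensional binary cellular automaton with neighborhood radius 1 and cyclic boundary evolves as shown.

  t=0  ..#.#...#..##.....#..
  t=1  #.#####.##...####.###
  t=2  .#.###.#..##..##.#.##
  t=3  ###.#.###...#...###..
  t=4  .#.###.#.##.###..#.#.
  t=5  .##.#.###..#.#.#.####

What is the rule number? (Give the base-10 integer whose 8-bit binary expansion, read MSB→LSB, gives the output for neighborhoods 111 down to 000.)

181

  ### -> #   bit 7 = 1  t=1,i=3
  ##. -> .   bit 6 = 0  t=0,i=12
  #.# -> #   bit 5 = 1  t=0,i=3
  #.. -> #   bit 4 = 1  t=0,i=5
  .## -> .   bit 3 = 0  t=0,i=11
  .#. -> #   bit 2 = 1  t=0,i=2
  ..# -> .   bit 1 = 0  t=0,i=1
  ... -> #   bit 0 = 1  t=0,i=0
  bits 10110101 = 181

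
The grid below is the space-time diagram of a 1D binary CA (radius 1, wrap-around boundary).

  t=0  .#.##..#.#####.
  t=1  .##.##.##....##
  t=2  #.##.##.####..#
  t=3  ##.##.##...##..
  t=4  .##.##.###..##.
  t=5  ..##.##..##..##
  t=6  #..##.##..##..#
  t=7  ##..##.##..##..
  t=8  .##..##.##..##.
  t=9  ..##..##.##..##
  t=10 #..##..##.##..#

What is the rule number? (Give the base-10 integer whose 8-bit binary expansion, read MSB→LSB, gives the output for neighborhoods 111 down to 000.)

117

  [7] ### => .  t=0,i=10
  [6] ##. => #  t=0,i=4
  [5] #.# => #  t=0,i=2
  [4] #.. => #  t=0,i=5
  [3] .## => .  t=0,i=3
  [2] .#. => #  t=0,i=1
  [1] ..# => .  t=0,i=0
  [0] ... => #  t=1,i=10
  bits 01110101 = 117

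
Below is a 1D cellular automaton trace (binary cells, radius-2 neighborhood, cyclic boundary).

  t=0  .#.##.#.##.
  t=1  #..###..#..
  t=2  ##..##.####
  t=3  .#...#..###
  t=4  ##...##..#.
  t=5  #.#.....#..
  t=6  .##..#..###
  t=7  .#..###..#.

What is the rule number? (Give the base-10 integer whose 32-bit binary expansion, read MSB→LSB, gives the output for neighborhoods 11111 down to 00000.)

2505369105

  [31] ##### => #  t=2,i=9
  [30] ####. => .  t=2,i=0
  [29] ###.# => .  t=3,i=10
  [28] ###.. => #  t=1,i=5
  [27] ##.## => .  t=2,i=6
  [26] ##.#. => #  t=0,i=5
  [25] ##..# => .  t=0,i=10
  [24] ##... => #  t=4,i=2
  [23] #.### => .  t=2,i=7
  [22] #.##. => #  t=0,i=3
  [21] #.#.# => .  t=0,i=6
  [20] #.#.. => #  t=3,i=1
  [19] #..## => .  t=1,i=2
  [18] #..#. => #  t=0,i=0
  [17] #...# => .  t=3,i=3
  [16] #.... => .  t=5,i=4
  [15] .#### => #  t=2,i=8
  [14] .###. => #  t=1,i=4
  [13] .##.# => #  t=0,i=4
  [12] .##.. => .  t=0,i=9
  [11] .#.## => .  t=0,i=2
  [10] .#.#. => #  t=5,i=1
  [9] .#..# => #  t=1,i=1
  [8] .#... => .  t=3,i=2
  [7] ..### => .  t=1,i=3
  [6] ..##. => .  t=2,i=4
  [5] ..#.# => .  t=0,i=1
  [4] ..#.. => #  t=1,i=0
  [3] ...## => .  t=4,i=4
  [2] ...#. => .  t=3,i=4
  [1] ....# => .  t=5,i=6
  [0] ..... => #  t=5,i=5
  bits 10010101010101001110011000010001 = 2505369105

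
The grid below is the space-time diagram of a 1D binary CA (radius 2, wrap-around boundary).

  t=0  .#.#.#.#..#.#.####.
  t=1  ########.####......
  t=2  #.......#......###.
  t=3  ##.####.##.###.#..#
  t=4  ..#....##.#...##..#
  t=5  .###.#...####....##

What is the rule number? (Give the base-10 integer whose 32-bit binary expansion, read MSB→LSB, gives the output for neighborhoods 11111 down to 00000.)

  [31] ##### => .  t=1,i=2
  [30] ####. => .  t=0,i=16
  [29] ###.# => .  t=1,i=7
  [28] ###.. => .  t=0,i=17
  [27] ##.## => #  t=1,i=8
  [26] ##.#. => #  t=2,i=18
  [25] ##..# => .  t=0,i=18
  [24] ##... => .  t=1,i=13
  [23] #.### => .  t=0,i=14
  [22] #.##. => #  t=3,i=8
  [21] #.#.# => #  t=0,i=3
  [20] #.#.. => #  t=0,i=7
  [19] #..## => .  t=3,i=17
  [18] #..#. => #  t=0,i=0
  [17] #...# => #  t=4,i=12
  [16] #.... => .  t=1,i=14
  [15] .#### => .  t=0,i=15
  [14] .###. => .  t=2,i=16
  [13] .##.# => .  t=3,i=9
  [12] .##.. => .  t=4,i=15
  [11] .#.## => .  t=0,i=13
  [10] .#.#. => #  t=0,i=2
  [9] .#..# => .  t=0,i=8
  [8] .#... => #  t=2,i=1
  [7] ..### => #  t=1,i=0
  [6] ..##. => .  t=4,i=7
  [5] ..#.# => #  t=0,i=1
  [4] ..#.. => #  t=2,i=8
  [3] ...## => .  t=1,i=18
  [2] ...#. => .  t=2,i=7
  [1] ....# => #  t=1,i=17
  [0] ..... => #  t=1,i=15
  bits 00001100011101100000010110110011 = 209061299

209061299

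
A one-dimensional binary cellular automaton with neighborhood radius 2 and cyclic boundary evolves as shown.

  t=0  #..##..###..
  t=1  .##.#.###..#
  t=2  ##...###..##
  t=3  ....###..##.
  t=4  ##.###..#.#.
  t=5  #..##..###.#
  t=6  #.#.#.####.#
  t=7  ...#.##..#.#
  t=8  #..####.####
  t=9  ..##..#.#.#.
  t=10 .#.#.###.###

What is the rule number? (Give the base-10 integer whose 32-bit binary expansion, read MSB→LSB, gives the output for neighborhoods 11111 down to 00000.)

2698862505

  nb #####: next=#  (t=8,i=10, bit31=1)
  nb ####.: next=.  (t=2,i=0, bit30=0)
  nb ###.#: next=#  (t=5,i=9, bit29=1)
  nb ###..: next=.  (t=0,i=9, bit28=0)
  nb ##.##: next=.  (t=4,i=2, bit27=0)
  nb ##.#.: next=.  (t=1,i=3, bit26=0)
  nb ##..#: next=.  (t=0,i=5, bit25=0)
  nb ##...: next=.  (t=2,i=2, bit24=0)
  nb #.###: next=#  (t=1,i=6, bit23=1)
  nb #.##.: next=#  (t=1,i=1, bit22=1)
  nb #.#.#: next=.  (t=1,i=4, bit21=0)
  nb #.#..: next=#  (t=7,i=11, bit20=1)
  nb #..##: next=#  (t=0,i=2, bit19=1)
  nb #..#.: next=#  (t=0,i=11, bit18=1)
  nb #...#: next=.  (t=2,i=3, bit17=0)
  nb #....: next=#  (t=3,i=0, bit16=1)
  nb .####: next=.  (t=2,i=11, bit15=0)
  nb .###.: next=#  (t=0,i=8, bit14=1)
  nb .##.#: next=.  (t=1,i=2, bit13=0)
  nb .##..: next=#  (t=0,i=4, bit12=1)
  nb .#.##: next=#  (t=1,i=0, bit11=1)
  nb .#.#.: next=#  (t=4,i=9, bit10=1)
  nb .#..#: next=#  (t=0,i=1, bit9=1)
  nb .#...: next=#  (t=7,i=0, bit8=1)
  nb ..###: next=#  (t=0,i=7, bit7=1)
  nb ..##.: next=.  (t=0,i=3, bit6=0)
  nb ..#.#: next=#  (t=1,i=11, bit5=1)
  nb ..#..: next=.  (t=0,i=0, bit4=0)
  nb ...##: next=#  (t=2,i=4, bit3=1)
  nb ...#.: next=.  (t=7,i=2, bit2=0)
  nb ....#: next=.  (t=3,i=2, bit1=0)
  nb .....: next=#  (t=3,i=1, bit0=1)
  bits 10100000110111010101111110101001 = 2698862505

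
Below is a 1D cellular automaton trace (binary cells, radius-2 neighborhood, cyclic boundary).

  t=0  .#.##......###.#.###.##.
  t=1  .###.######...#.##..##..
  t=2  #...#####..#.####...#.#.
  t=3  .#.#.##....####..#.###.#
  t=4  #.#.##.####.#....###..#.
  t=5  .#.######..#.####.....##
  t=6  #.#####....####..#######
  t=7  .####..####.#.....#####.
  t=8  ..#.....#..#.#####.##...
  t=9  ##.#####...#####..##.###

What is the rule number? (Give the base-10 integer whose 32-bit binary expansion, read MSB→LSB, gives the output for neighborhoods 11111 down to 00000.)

  ##### -> #   bit 31 = 1  t=1,i=7
  ####. -> .   bit 30 = 0  t=1,i=9
  ###.# -> .   bit 29 = 0  t=0,i=13
  ###.. -> .   bit 28 = 0  t=1,i=10
  ##.## -> #   bit 27 = 1  t=0,i=20
  ##.#. -> #   bit 26 = 1  t=0,i=14
  ##..# -> .   bit 25 = 0  t=0,i=23
  ##... -> #   bit 24 = 1  t=0,i=5
  #.### -> #   bit 23 = 1  t=0,i=17
  #.##. -> #   bit 22 = 1  t=0,i=3
  #.#.# -> .   bit 21 = 0  t=0,i=15
  #.#.. -> .   bit 20 = 0  t=2,i=0
  #..## -> .   bit 19 = 0  t=1,i=19
  #..#. -> .   bit 18 = 0  t=0,i=0
  #...# -> .   bit 17 = 0  t=1,i=12
  #.... -> #   bit 16 = 1  t=0,i=6
  .#### -> #   bit 15 = 1  t=1,i=6
  .###. -> .   bit 14 = 0  t=0,i=12
  .##.# -> #   bit 13 = 1  t=4,i=5
  .##.. -> .   bit 12 = 0  t=0,i=4
  .#.## -> #   bit 11 = 1  t=0,i=2
  .#.#. -> #   bit 10 = 1  t=2,i=21
  .#..# -> .   bit 9 = 0  t=8,i=9
  .#... -> #   bit 8 = 1  t=2,i=1
  ..### -> .   bit 7 = 0  t=0,i=11
  ..##. -> #   bit 6 = 1  t=1,i=20
  ..#.# -> #   bit 5 = 1  t=0,i=1
  ..#.. -> .   bit 4 = 0  t=8,i=2
  ...## -> #   bit 3 = 1  t=0,i=10
  ...#. -> #   bit 2 = 1  t=1,i=13
  ....# -> #   bit 1 = 1  t=0,i=9
  ..... -> #   bit 0 = 1  t=0,i=7
  bits 10001101110000011010110101101111 = 2378280303

2378280303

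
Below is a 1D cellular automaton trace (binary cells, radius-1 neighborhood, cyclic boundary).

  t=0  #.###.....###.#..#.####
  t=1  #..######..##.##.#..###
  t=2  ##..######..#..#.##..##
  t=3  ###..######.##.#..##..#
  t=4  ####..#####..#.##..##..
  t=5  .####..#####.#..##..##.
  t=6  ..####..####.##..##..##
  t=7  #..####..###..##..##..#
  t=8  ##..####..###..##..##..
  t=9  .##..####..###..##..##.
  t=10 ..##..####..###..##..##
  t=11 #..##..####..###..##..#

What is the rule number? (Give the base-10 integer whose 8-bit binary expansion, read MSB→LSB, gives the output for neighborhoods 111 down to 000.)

  ### -> #   bit 7 = 1  t=0,i=3
  ##. -> #   bit 6 = 1  t=0,i=0
  #.# -> .   bit 5 = 0  t=0,i=1
  #.. -> #   bit 4 = 1  t=0,i=5
  .## -> .   bit 3 = 0  t=0,i=2
  .#. -> #   bit 2 = 1  t=0,i=14
  ..# -> .   bit 1 = 0  t=0,i=9
  ... -> #   bit 0 = 1  t=0,i=6
  bits 11010101 = 213

213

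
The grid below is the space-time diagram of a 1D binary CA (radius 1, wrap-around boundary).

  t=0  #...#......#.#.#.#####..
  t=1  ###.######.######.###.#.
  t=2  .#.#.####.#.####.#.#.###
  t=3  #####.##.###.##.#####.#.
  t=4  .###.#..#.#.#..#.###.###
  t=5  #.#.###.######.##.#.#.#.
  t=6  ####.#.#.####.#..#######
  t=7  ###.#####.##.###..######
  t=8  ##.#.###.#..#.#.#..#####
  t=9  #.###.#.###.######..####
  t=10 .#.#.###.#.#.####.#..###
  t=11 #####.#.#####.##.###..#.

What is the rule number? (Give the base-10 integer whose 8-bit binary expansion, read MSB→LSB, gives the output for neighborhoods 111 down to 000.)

  ### -> #   bit 7 = 1  t=0,i=18
  ##. -> .   bit 6 = 0  t=0,i=21
  #.# -> #   bit 5 = 1  t=0,i=12
  #.. -> #   bit 4 = 1  t=0,i=1
  .## -> .   bit 3 = 0  t=0,i=17
  .#. -> #   bit 2 = 1  t=0,i=0
  ..# -> .   bit 1 = 0  t=0,i=3
  ... -> #   bit 0 = 1  t=0,i=2
  bits 10110101 = 181

181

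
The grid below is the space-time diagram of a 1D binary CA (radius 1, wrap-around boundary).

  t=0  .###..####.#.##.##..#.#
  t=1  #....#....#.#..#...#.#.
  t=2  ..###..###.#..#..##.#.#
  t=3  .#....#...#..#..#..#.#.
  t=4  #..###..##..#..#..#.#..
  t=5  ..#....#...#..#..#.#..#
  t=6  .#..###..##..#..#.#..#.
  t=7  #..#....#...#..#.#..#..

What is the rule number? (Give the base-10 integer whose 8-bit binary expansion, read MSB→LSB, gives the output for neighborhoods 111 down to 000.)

35

  [7] ### => .  t=0,i=2
  [6] ##. => .  t=0,i=3
  [5] #.# => #  t=0,i=0
  [4] #.. => .  t=0,i=4
  [3] .## => .  t=0,i=1
  [2] .#. => .  t=0,i=11
  [1] ..# => #  t=0,i=5
  [0] ... => #  t=1,i=2
  bits 00100011 = 35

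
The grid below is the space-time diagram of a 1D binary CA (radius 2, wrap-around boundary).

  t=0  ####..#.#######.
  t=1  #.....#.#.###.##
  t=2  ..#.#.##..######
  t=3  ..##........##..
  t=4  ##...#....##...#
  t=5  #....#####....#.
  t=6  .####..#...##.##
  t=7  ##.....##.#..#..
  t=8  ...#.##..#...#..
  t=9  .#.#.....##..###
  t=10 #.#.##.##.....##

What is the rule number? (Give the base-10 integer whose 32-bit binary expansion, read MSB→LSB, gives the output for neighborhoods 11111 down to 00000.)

2894153018

  #####|#  b31=1 t=0,i=10
  ####.|.  b30=0 t=0,i=2
  ###.#|#  b29=1 t=0,i=14
  ###..|.  b28=0 t=0,i=3
  ##.##|#  b27=1 t=0,i=15
  ##.#.|#  b26=1 t=7,i=9
  ##..#|.  b25=0 t=0,i=4
  ##...|.  b24=0 t=1,i=1
  #.###|#  b23=1 t=0,i=0
  #.##.|.  b22=0 t=2,i=6
  #.#.#|.  b21=0 t=1,i=8
  #.#..|.  b20=0 t=5,i=0
  #..##|.  b19=0 t=2,i=9
  #..#.|.  b18=0 t=0,i=5
  #...#|.  b17=0 t=4,i=3
  #....|#  b16=1 t=1,i=2
  .####|.  b15=0 t=0,i=1
  .###.|#  b14=1 t=1,i=11
  .##.#|.  b13=0 t=6,i=12
  .##..|.  b12=0 t=2,i=7
  .#.##|.  b11=0 t=0,i=7
  .#.#.|#  b10=1 t=1,i=7
  .#..#|.  b9=0 t=7,i=11
  .#...|#  b8=1 t=4,i=6
  ..###|.  b7=0 t=2,i=10
  ..##.|.  b6=0 t=3,i=2
  ..#.#|#  b5=1 t=0,i=6
  ..#..|#  b4=1 t=4,i=5
  ...##|#  b3=1 t=3,i=1
  ...#.|.  b2=0 t=1,i=5
  ....#|#  b1=1 t=1,i=4
  .....|.  b0=0 t=1,i=3
  bits 10101100100000010100010100111010 = 2894153018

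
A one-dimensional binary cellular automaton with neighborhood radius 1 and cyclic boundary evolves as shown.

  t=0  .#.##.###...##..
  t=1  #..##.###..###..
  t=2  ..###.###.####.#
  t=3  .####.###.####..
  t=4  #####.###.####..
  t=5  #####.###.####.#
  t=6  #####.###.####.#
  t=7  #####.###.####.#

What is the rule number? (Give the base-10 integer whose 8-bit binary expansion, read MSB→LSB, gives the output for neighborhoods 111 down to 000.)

  [7] ### => #  t=0,i=7
  [6] ##. => #  t=0,i=4
  [5] #.# => .  t=0,i=2
  [4] #.. => .  t=0,i=9
  [3] .## => #  t=0,i=3
  [2] .#. => .  t=0,i=1
  [1] ..# => #  t=0,i=0
  [0] ... => .  t=0,i=10
  bits 11001010 = 202

202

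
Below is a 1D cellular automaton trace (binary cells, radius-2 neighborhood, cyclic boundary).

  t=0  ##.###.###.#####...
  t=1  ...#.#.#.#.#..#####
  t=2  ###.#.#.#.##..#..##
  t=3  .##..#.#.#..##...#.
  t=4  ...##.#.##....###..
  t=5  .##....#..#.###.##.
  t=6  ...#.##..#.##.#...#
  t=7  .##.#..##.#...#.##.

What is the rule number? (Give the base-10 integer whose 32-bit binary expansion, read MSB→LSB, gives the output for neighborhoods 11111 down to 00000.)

  [31] ##### => .  t=0,i=13
  [30] ####. => #  t=0,i=14
  [29] ###.# => #  t=0,i=5
  [28] ###.. => #  t=0,i=15
  [27] ##.## => .  t=0,i=2
  [26] ##.#. => .  t=2,i=3
  [25] ##..# => #  t=2,i=12
  [24] ##... => #  t=0,i=16
  [23] #.### => #  t=0,i=3
  [22] #.##. => .  t=2,i=10
  [21] #.#.# => .  t=1,i=5
  [20] #.#.. => #  t=1,i=11
  [19] #..## => .  t=1,i=13
  [18] #..#. => #  t=2,i=13
  [17] #...# => #  t=0,i=17
  [16] #.... => .  t=4,i=11
  [15] .#### => .  t=0,i=12
  [14] .###. => .  t=0,i=4
  [13] .##.# => .  t=0,i=1
  [12] .##.. => .  t=2,i=11
  [11] .#.## => #  t=2,i=9
  [10] .#.#. => #  t=1,i=4
  [9] .#..# => .  t=1,i=12
  [8] .#... => .  t=6,i=0
  [7] ..### => #  t=1,i=14
  [6] ..##. => .  t=0,i=0
  [5] ..#.# => .  t=1,i=3
  [4] ..#.. => .  t=2,i=14
  [3] ...## => #  t=0,i=18
  [2] ...#. => #  t=1,i=2
  [1] ....# => #  t=4,i=1
  [0] ..... => .  t=4,i=0
  bits 01110011100101100000110010001110 = 1939213454

1939213454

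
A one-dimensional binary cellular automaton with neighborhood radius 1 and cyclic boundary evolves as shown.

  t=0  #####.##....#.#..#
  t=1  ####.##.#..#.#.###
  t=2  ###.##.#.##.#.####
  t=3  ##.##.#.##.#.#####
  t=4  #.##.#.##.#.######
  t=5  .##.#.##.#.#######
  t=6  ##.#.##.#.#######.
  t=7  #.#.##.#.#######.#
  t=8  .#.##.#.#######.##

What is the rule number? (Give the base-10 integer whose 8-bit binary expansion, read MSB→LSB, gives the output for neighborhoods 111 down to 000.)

  nb ###: next=#  (t=0,i=0, bit7=1)
  nb ##.: next=.  (t=0,i=4, bit6=0)
  nb #.#: next=#  (t=0,i=5, bit5=1)
  nb #..: next=#  (t=0,i=8, bit4=1)
  nb .##: next=#  (t=0,i=6, bit3=1)
  nb .#.: next=.  (t=0,i=12, bit2=0)
  nb ..#: next=#  (t=0,i=11, bit1=1)
  nb ...: next=.  (t=0,i=9, bit0=0)
  bits 10111010 = 186

186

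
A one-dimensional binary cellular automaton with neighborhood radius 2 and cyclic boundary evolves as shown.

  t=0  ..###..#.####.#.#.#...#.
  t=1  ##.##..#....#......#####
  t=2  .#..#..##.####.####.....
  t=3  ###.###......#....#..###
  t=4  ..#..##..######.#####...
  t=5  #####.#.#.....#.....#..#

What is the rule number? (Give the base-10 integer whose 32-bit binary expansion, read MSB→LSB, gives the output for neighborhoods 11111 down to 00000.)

  #####|.  b31=0 t=1,i=21
  ####.|.  b30=0 t=0,i=11
  ###.#|#  b29=1 t=0,i=12
  ###..|#  b28=1 t=0,i=4
  ##.##|.  b27=0 t=1,i=2
  ##.#.|.  b26=0 t=0,i=13
  ##..#|.  b25=0 t=0,i=5
  ##...|.  b24=0 t=2,i=19
  #.###|.  b23=0 t=0,i=9
  #.##.|.  b22=0 t=1,i=3
  #.#.#|.  b21=0 t=0,i=14
  #.#..|.  b20=0 t=0,i=18
  #..##|#  b19=1 t=2,i=6
  #..#.|.  b18=0 t=0,i=6
  #...#|#  b17=1 t=0,i=0
  #....|.  b16=0 t=1,i=9
  .####|.  b15=0 t=0,i=10
  .###.|#  b14=1 t=0,i=3
  .##.#|.  b13=0 t=2,i=8
  .##..|#  b12=1 t=1,i=4
  .#.##|.  b11=0 t=0,i=8
  .#.#.|.  b10=0 t=0,i=15
  .#..#|#  b9=1 t=2,i=2
  .#...|#  b8=1 t=0,i=19
  ..###|.  b7=0 t=0,i=2
  ..##.|.  b6=0 t=2,i=7
  ..#.#|#  b5=1 t=0,i=7
  ..#..|#  b4=1 t=0,i=22
  ...##|#  b3=1 t=0,i=1
  ...#.|#  b2=1 t=0,i=21
  ....#|#  b1=1 t=1,i=10
  .....|#  b0=1 t=1,i=15
  bits 00110000000010100101001100111111 = 805983039

805983039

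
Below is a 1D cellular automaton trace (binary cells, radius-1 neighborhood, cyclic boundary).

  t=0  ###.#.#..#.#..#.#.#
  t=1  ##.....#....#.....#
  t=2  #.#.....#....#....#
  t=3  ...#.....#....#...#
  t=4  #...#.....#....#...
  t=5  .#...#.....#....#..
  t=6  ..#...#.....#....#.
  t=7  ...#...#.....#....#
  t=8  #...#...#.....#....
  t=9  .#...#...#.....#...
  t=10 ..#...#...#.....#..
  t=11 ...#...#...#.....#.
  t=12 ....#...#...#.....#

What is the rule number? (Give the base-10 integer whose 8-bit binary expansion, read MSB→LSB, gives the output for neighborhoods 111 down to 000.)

  [7] ### => #  t=0,i=0
  [6] ##. => .  t=0,i=2
  [5] #.# => .  t=0,i=3
  [4] #.. => #  t=0,i=7
  [3] .## => #  t=0,i=18
  [2] .#. => .  t=0,i=4
  [1] ..# => .  t=0,i=8
  [0] ... => .  t=1,i=3
  bits 10011000 = 152

152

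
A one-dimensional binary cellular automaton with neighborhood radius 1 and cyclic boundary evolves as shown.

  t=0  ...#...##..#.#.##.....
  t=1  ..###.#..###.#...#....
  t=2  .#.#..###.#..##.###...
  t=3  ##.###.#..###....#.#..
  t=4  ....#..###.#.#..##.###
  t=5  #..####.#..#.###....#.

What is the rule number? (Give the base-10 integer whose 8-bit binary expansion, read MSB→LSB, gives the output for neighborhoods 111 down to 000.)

  ### -> #   bit 7 = 1  t=1,i=3
  ##. -> .   bit 6 = 0  t=0,i=8
  #.# -> .   bit 5 = 0  t=0,i=12
  #.. -> #   bit 4 = 1  t=0,i=4
  .## -> .   bit 3 = 0  t=0,i=7
  .#. -> #   bit 2 = 1  t=0,i=3
  ..# -> #   bit 1 = 1  t=0,i=2
  ... -> .   bit 0 = 0  t=0,i=0
  bits 10010110 = 150

150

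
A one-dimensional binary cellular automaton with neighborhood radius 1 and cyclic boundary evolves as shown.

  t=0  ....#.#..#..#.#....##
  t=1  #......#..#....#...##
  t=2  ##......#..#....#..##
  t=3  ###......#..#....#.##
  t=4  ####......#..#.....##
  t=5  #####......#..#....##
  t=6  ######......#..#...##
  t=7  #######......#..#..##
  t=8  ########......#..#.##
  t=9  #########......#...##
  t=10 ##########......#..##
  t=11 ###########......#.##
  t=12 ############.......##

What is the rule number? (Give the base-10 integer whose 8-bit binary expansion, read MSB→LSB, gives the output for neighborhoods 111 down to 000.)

  ###|#  b7=1 t=1,i=20
  ##.|#  b6=1 t=0,i=20
  #.#|.  b5=0 t=0,i=5
  #..|#  b4=1 t=0,i=0
  .##|#  b3=1 t=0,i=19
  .#.|.  b2=0 t=0,i=4
  ..#|.  b1=0 t=0,i=3
  ...|.  b0=0 t=0,i=1
  bits 11011000 = 216

216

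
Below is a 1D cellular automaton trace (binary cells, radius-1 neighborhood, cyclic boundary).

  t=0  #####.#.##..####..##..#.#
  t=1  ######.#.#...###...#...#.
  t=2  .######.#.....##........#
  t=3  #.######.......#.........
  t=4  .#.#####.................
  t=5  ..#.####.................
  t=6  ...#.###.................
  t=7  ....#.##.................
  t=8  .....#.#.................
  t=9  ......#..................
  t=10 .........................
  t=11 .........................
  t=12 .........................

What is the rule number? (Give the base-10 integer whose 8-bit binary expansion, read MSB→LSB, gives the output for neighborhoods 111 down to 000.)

  ### -> #   bit 7 = 1  t=0,i=0
  ##. -> #   bit 6 = 1  t=0,i=4
  #.# -> #   bit 5 = 1  t=0,i=5
  #.. -> .   bit 4 = 0  t=0,i=10
  .## -> .   bit 3 = 0  t=0,i=8
  .#. -> .   bit 2 = 0  t=0,i=6
  ..# -> .   bit 1 = 0  t=0,i=11
  ... -> .   bit 0 = 0  t=1,i=11
  bits 11100000 = 224

224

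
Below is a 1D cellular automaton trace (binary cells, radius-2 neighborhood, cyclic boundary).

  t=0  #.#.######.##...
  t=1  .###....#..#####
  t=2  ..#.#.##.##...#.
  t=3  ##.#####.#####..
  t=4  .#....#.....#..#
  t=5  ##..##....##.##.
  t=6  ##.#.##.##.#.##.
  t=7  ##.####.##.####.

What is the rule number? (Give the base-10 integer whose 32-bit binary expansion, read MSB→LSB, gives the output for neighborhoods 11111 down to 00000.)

1098808846

  [31] ##### => .  t=0,i=6
  [30] ####. => #  t=0,i=8
  [29] ###.# => .  t=0,i=9
  [28] ###.. => .  t=1,i=3
  [27] ##.## => .  t=0,i=10
  [26] ##.#. => .  t=6,i=2
  [25] ##..# => .  t=3,i=14
  [24] ##... => #  t=0,i=13
  [23] #.### => .  t=0,i=4
  [22] #.##. => #  t=0,i=11
  [21] #.#.# => #  t=0,i=2
  [20] #.#.. => #  t=4,i=1
  [19] #..## => #  t=1,i=10
  [18] #..#. => #  t=4,i=14
  [17] #...# => #  t=0,i=14
  [16] #.... => .  t=1,i=5
  [15] .#### => .  t=0,i=5
  [14] .###. => #  t=1,i=2
  [13] .##.# => #  t=2,i=7
  [12] .##.. => #  t=0,i=12
  [11] .#.## => #  t=0,i=3
  [10] .#.#. => #  t=0,i=1
  [9] .#..# => #  t=1,i=9
  [8] .#... => .  t=2,i=15
  [7] ..### => .  t=1,i=11
  [6] ..##. => .  t=3,i=0
  [5] ..#.# => .  t=0,i=0
  [4] ..#.. => .  t=1,i=8
  [3] ...## => #  t=5,i=9
  [2] ...#. => #  t=0,i=15
  [1] ....# => #  t=1,i=6
  [0] ..... => .  t=4,i=9
  bits 01000001011111100111111000001110 = 1098808846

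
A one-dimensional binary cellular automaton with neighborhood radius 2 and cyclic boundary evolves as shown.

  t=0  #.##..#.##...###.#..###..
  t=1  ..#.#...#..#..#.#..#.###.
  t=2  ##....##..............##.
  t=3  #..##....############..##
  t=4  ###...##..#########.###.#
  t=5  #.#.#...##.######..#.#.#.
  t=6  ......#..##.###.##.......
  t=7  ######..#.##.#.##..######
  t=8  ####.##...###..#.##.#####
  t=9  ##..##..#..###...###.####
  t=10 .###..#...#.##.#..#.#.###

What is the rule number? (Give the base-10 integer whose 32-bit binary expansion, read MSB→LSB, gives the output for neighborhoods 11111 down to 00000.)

2655772679

  ##### -> #   bit 31 = 1  t=3,i=11
  ####. -> .   bit 30 = 0  t=3,i=19
  ###.# -> .   bit 29 = 0  t=0,i=15
  ###.. -> #   bit 28 = 1  t=0,i=22
  ##.## -> #   bit 27 = 1  t=2,i=24
  ##.#. -> #   bit 26 = 1  t=0,i=16
  ##..# -> #   bit 25 = 1  t=0,i=4
  ##... -> .   bit 24 = 0  t=0,i=10
  #.### -> .   bit 23 = 0  t=1,i=21
  #.##. -> #   bit 22 = 1  t=0,i=2
  #.#.# -> .   bit 21 = 0  t=5,i=0
  #.#.. -> .   bit 20 = 0  t=0,i=17
  #..## -> #   bit 19 = 1  t=0,i=19
  #..#. -> .   bit 18 = 0  t=0,i=5
  #...# -> #   bit 17 = 1  t=0,i=11
  #.... -> #   bit 16 = 1  t=2,i=3
  .#### -> #   bit 15 = 1  t=3,i=10
  .###. -> #   bit 14 = 1  t=0,i=14
  .##.# -> #   bit 13 = 1  t=2,i=23
  .##.. -> .   bit 12 = 0  t=0,i=3
  .#.## -> .   bit 11 = 0  t=0,i=1
  .#.#. -> .   bit 10 = 0  t=1,i=3
  .#..# -> .   bit 9 = 0  t=0,i=18
  .#... -> .   bit 8 = 0  t=1,i=5
  ..### -> .   bit 7 = 0  t=0,i=13
  ..##. -> .   bit 6 = 0  t=2,i=6
  ..#.# -> .   bit 5 = 0  t=0,i=0
  ..#.. -> .   bit 4 = 0  t=1,i=8
  ...## -> .   bit 3 = 0  t=0,i=12
  ...#. -> #   bit 2 = 1  t=1,i=1
  ....# -> #   bit 1 = 1  t=2,i=4
  ..... -> #   bit 0 = 1  t=2,i=10
  bits 10011110010010111110000000000111 = 2655772679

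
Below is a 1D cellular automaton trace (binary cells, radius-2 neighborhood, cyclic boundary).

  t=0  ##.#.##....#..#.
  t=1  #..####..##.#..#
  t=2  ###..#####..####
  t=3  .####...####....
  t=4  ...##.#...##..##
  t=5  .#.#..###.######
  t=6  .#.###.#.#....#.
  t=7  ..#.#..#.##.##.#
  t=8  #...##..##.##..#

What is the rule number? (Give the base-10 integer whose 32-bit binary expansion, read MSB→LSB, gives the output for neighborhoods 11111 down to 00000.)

  #####|.  b31=0 t=2,i=0
  ####.|#  b30=1 t=1,i=5
  ###.#|.  b29=0 t=5,i=8
  ###..|#  b28=1 t=1,i=6
  ##.##|#  b27=1 t=5,i=9
  ##.#.|.  b26=0 t=0,i=2
  ##..#|#  b25=1 t=1,i=1
  ##...|.  b24=0 t=0,i=7
  #.###|.  b23=0 t=5,i=10
  #.##.|#  b22=1 t=0,i=0
  #.#.#|#  b21=1 t=0,i=3
  #.#..|#  b20=1 t=1,i=12
  #..##|#  b19=1 t=1,i=2
  #..#.|.  b18=0 t=0,i=13
  #...#|#  b17=1 t=3,i=6
  #....|.  b16=0 t=0,i=8
  .####|.  b15=0 t=1,i=4
  .###.|#  b14=1 t=5,i=7
  .##.#|.  b13=0 t=0,i=1
  .##..|#  b12=1 t=0,i=6
  .#.##|#  b11=1 t=0,i=4
  .#.#.|.  b10=0 t=5,i=2
  .#..#|#  b9=1 t=0,i=12
  .#...|#  b8=1 t=4,i=7
  ..###|.  b7=0 t=1,i=3
  ..##.|#  b6=1 t=1,i=9
  ..#.#|.  b5=0 t=0,i=14
  ..#..|.  b4=0 t=0,i=11
  ...##|.  b3=0 t=3,i=0
  ...#.|#  b2=1 t=0,i=10
  ....#|#  b1=1 t=0,i=9
  .....|#  b0=1 t=3,i=14
  bits 01011010011110100101101101000111 = 1517968199

1517968199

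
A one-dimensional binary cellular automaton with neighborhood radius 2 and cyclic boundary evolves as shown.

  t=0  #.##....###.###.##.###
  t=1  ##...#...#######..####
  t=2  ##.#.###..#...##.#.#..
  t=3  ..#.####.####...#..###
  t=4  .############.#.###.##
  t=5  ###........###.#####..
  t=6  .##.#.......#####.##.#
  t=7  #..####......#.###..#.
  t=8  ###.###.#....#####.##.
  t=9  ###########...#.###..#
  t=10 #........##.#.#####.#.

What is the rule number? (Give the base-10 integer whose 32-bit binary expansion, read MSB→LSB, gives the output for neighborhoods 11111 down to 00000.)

  #####|.  b31=0 t=1,i=11
  ####.|#  b30=1 t=0,i=21
  ###.#|#  b29=1 t=0,i=0
  ###..|#  b28=1 t=1,i=1
  ##.##|#  b27=1 t=0,i=1
  ##.#.|#  b26=1 t=2,i=2
  ##..#|.  b25=0 t=1,i=16
  ##...|.  b24=0 t=0,i=4
  #.###|#  b23=1 t=0,i=12
  #.##.|.  b22=0 t=0,i=2
  #.#.#|.  b21=0 t=2,i=3
  #.#..|#  b20=1 t=2,i=19
  #..##|#  b19=1 t=1,i=17
  #..#.|#  b18=1 t=2,i=9
  #...#|#  b17=1 t=1,i=3
  #....|#  b16=1 t=0,i=5
  .####|#  b15=1 t=0,i=20
  .###.|#  b14=1 t=0,i=9
  .##.#|.  b13=0 t=0,i=17
  .##..|.  b12=0 t=0,i=3
  .#.##|#  b11=1 t=2,i=4
  .#.#.|.  b10=0 t=2,i=18
  .#..#|#  b9=1 t=2,i=20
  .#...|#  b8=1 t=1,i=6
  ..###|.  b7=0 t=0,i=8
  ..##.|.  b6=0 t=2,i=0
  ..#.#|#  b5=1 t=3,i=2
  ..#..|#  b4=1 t=1,i=5
  ...##|.  b3=0 t=0,i=7
  ...#.|.  b2=0 t=1,i=4
  ....#|.  b1=0 t=0,i=6
  .....|.  b0=0 t=5,i=5
  bits 01111100100111111100101100110000 = 2090847024

2090847024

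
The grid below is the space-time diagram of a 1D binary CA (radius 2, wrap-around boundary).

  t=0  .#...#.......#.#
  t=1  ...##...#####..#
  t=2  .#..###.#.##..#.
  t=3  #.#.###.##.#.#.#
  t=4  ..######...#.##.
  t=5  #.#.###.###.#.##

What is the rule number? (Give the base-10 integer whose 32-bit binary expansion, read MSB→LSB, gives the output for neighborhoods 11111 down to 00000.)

  nb #####: next=#  (t=1,i=10, bit31=1)
  nb ####.: next=#  (t=1,i=11, bit30=1)
  nb ###.#: next=#  (t=2,i=6, bit29=1)
  nb ###..: next=.  (t=1,i=12, bit28=0)
  nb ##.##: next=#  (t=3,i=7, bit27=1)
  nb ##.#.: next=.  (t=2,i=7, bit26=0)
  nb ##..#: next=.  (t=1,i=13, bit25=0)
  nb ##...: next=#  (t=1,i=5, bit24=1)
  nb #.###: next=#  (t=3,i=4, bit23=1)
  nb #.##.: next=.  (t=2,i=10, bit22=0)
  nb #.#.#: next=#  (t=0,i=15, bit21=1)
  nb #.#..: next=.  (t=0,i=1, bit20=0)
  nb #..##: next=.  (t=2,i=3, bit19=0)
  nb #..#.: next=#  (t=1,i=14, bit18=1)
  nb #...#: next=#  (t=0,i=3, bit17=1)
  nb #....: next=.  (t=0,i=7, bit16=0)
  nb .####: next=.  (t=1,i=9, bit15=0)
  nb .###.: next=#  (t=2,i=5, bit14=1)
  nb .##.#: next=.  (t=3,i=0, bit13=0)
  nb .##..: next=#  (t=1,i=4, bit12=1)
  nb .#.##: next=#  (t=2,i=9, bit11=1)
  nb .#.#.: next=.  (t=0,i=0, bit10=0)
  nb .#..#: next=#  (t=2,i=2, bit9=1)
  nb .#...: next=.  (t=0,i=2, bit8=0)
  nb ..###: next=#  (t=1,i=8, bit7=1)
  nb ..##.: next=.  (t=1,i=3, bit6=0)
  nb ..#.#: next=.  (t=0,i=13, bit5=0)
  nb ..#..: next=.  (t=0,i=5, bit4=0)
  nb ...##: next=.  (t=1,i=2, bit3=0)
  nb ...#.: next=#  (t=0,i=4, bit2=1)
  nb ....#: next=#  (t=0,i=11, bit1=1)
  nb .....: next=#  (t=0,i=8, bit0=1)
  bits 11101001101001100101101010000111 = 3919993479

3919993479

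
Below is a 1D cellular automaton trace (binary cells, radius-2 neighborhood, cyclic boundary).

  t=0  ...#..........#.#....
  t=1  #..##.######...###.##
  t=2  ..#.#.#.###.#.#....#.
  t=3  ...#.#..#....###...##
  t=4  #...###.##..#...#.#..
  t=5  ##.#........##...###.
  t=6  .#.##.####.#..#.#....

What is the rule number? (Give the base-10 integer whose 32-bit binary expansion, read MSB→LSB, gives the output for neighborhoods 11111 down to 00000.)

3247974169

  ##### -> #   bit 31 = 1  t=1,i=8
  ####. -> #   bit 30 = 1  t=1,i=10
  ###.# -> .   bit 29 = 0  t=1,i=17
  ###.. -> .   bit 28 = 0  t=1,i=0
  ##.## -> .   bit 27 = 0  t=1,i=5
  ##.#. -> .   bit 26 = 0  t=2,i=11
  ##..# -> .   bit 25 = 0  t=1,i=1
  ##... -> #   bit 24 = 1  t=1,i=12
  #.### -> #   bit 23 = 1  t=1,i=6
  #.##. -> .   bit 22 = 0  t=4,i=8
  #.#.# -> .   bit 21 = 0  t=2,i=4
  #.#.. -> #   bit 20 = 1  t=0,i=16
  #..## -> #   bit 19 = 1  t=1,i=2
  #..#. -> .   bit 18 = 0  t=3,i=7
  #...# -> .   bit 17 = 0  t=1,i=13
  #.... -> .   bit 16 = 0  t=0,i=5
  .#### -> .   bit 15 = 0  t=1,i=7
  .###. -> .   bit 14 = 0  t=1,i=16
  .##.# -> #   bit 13 = 1  t=1,i=4
  .##.. -> .   bit 12 = 0  t=3,i=20
  .#.## -> .   bit 11 = 0  t=2,i=7
  .#.#. -> #   bit 10 = 1  t=0,i=15
  .#..# -> #   bit 9 = 1  t=3,i=6
  .#... -> #   bit 8 = 1  t=0,i=4
  ..### -> .   bit 7 = 0  t=1,i=15
  ..##. -> .   bit 6 = 0  t=1,i=3
  ..#.# -> .   bit 5 = 0  t=0,i=14
  ..#.. -> #   bit 4 = 1  t=0,i=3
  ...## -> #   bit 3 = 1  t=1,i=14
  ...#. -> .   bit 2 = 0  t=0,i=2
  ....# -> .   bit 1 = 0  t=0,i=1
  ..... -> #   bit 0 = 1  t=0,i=0
  bits 11000001100110000010011100011001 = 3247974169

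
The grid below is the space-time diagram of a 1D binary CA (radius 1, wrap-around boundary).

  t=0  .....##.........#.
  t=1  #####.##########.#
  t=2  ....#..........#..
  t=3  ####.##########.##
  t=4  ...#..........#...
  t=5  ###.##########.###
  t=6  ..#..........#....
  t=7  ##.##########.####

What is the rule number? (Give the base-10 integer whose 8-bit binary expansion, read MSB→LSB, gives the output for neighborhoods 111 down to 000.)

83

  nb ###: next=.  (t=1,i=0, bit7=0)
  nb ##.: next=#  (t=0,i=6, bit6=1)
  nb #.#: next=.  (t=1,i=5, bit5=0)
  nb #..: next=#  (t=0,i=7, bit4=1)
  nb .##: next=.  (t=0,i=5, bit3=0)
  nb .#.: next=.  (t=0,i=16, bit2=0)
  nb ..#: next=#  (t=0,i=4, bit1=1)
  nb ...: next=#  (t=0,i=0, bit0=1)
  bits 01010011 = 83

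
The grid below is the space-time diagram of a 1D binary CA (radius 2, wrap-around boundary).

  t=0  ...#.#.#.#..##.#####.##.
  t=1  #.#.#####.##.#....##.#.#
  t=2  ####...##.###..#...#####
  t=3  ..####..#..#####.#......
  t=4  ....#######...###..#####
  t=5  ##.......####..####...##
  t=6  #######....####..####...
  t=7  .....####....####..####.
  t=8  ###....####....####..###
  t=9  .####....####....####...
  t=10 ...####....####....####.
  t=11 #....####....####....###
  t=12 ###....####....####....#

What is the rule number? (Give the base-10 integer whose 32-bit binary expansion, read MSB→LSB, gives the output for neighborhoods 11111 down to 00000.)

2003791381

  [31] ##### => .  t=0,i=17
  [30] ####. => #  t=0,i=18
  [29] ###.# => #  t=0,i=19
  [28] ###.. => #  t=2,i=3
  [27] ##.## => .  t=0,i=14
  [26] ##.#. => #  t=1,i=1
  [25] ##..# => #  t=2,i=13
  [24] ##... => #  t=0,i=23
  [23] #.### => .  t=0,i=15
  [22] #.##. => #  t=0,i=21
  [21] #.#.# => #  t=0,i=5
  [20] #.#.. => .  t=0,i=9
  [19] #..## => #  t=0,i=11
  [18] #..#. => #  t=2,i=14
  [17] #...# => #  t=2,i=5
  [16] #.... => #  t=0,i=0
  [15] .#### => .  t=0,i=16
  [14] .###. => #  t=2,i=11
  [13] .##.# => #  t=0,i=13
  [12] .##.. => .  t=0,i=22
  [11] .#.## => #  t=1,i=3
  [10] .#.#. => #  t=0,i=4
  [9] .#..# => #  t=0,i=10
  [8] .#... => .  t=1,i=14
  [7] ..### => .  t=2,i=19
  [6] ..##. => .  t=0,i=12
  [5] ..#.# => .  t=0,i=3
  [4] ..#.. => #  t=2,i=15
  [3] ...## => .  t=1,i=17
  [2] ...#. => #  t=0,i=2
  [1] ....# => .  t=0,i=1
  [0] ..... => #  t=3,i=20
  bits 01110111011011110110111000010101 = 2003791381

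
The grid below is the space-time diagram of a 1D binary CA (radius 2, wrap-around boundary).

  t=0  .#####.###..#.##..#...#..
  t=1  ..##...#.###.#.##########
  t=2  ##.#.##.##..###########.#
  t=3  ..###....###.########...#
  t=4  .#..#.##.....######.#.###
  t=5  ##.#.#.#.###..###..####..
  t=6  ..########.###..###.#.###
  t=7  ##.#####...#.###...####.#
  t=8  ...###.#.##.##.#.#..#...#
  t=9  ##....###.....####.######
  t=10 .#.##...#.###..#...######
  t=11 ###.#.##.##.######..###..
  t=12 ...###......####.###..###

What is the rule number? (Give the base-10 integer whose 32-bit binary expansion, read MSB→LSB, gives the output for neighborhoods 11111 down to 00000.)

  ##### -> #   bit 31 = 1  t=0,i=3
  ####. -> .   bit 30 = 0  t=0,i=4
  ###.# -> .   bit 29 = 0  t=0,i=5
  ###.. -> #   bit 28 = 1  t=0,i=9
  ##.## -> .   bit 27 = 0  t=0,i=6
  ##.#. -> #   bit 26 = 1  t=1,i=12
  ##..# -> #   bit 25 = 1  t=0,i=10
  ##... -> .   bit 24 = 0  t=1,i=4
  #.### -> #   bit 23 = 1  t=0,i=7
  #.##. -> .   bit 22 = 0  t=0,i=14
  #.#.# -> #   bit 21 = 1  t=1,i=13
  #.#.. -> #   bit 20 = 1  t=4,i=1
  #..## -> #   bit 19 = 1  t=1,i=1
  #..#. -> #   bit 18 = 1  t=0,i=11
  #...# -> #   bit 17 = 1  t=0,i=20
  #.... -> #   bit 16 = 1  t=3,i=6
  .#### -> #   bit 15 = 1  t=0,i=2
  .###. -> .   bit 14 = 0  t=0,i=8
  .##.# -> .   bit 13 = 0  t=2,i=6
  .##.. -> #   bit 12 = 1  t=0,i=15
  .#.## -> #   bit 11 = 1  t=0,i=13
  .#.#. -> #   bit 10 = 1  t=5,i=4
  .#..# -> .   bit 9 = 0  t=3,i=0
  .#... -> #   bit 8 = 1  t=0,i=19
  ..### -> .   bit 7 = 0  t=0,i=1
  ..##. -> .   bit 6 = 0  t=1,i=2
  ..#.# -> .   bit 5 = 0  t=0,i=12
  ..#.. -> #   bit 4 = 1  t=0,i=18
  ...## -> .   bit 3 = 0  t=0,i=0
  ...#. -> #   bit 2 = 1  t=0,i=21
  ....# -> #   bit 1 = 1  t=3,i=7
  ..... -> #   bit 0 = 1  t=4,i=10
  bits 10010110101111111001110100010111 = 2529139991

2529139991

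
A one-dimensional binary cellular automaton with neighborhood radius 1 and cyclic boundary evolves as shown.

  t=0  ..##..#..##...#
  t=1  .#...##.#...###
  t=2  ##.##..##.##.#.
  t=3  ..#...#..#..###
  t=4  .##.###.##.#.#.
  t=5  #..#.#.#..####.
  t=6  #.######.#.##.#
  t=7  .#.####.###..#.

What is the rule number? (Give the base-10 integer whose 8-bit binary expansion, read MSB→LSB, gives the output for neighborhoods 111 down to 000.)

  ###|#  b7=1 t=1,i=13
  ##.|.  b6=0 t=0,i=3
  #.#|#  b5=1 t=1,i=0
  #..|.  b4=0 t=0,i=0
  .##|.  b3=0 t=0,i=2
  .#.|#  b2=1 t=0,i=6
  ..#|#  b1=1 t=0,i=1
  ...|#  b0=1 t=0,i=12
  bits 10100111 = 167

167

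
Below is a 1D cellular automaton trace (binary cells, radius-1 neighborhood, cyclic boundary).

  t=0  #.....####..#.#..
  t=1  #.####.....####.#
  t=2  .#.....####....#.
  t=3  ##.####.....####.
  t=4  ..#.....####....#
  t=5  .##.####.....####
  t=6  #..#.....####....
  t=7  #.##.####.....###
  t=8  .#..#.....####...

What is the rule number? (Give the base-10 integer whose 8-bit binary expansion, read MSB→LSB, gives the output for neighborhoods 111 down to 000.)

39

  ### -> .   bit 7 = 0  t=0,i=7
  ##. -> .   bit 6 = 0  t=0,i=9
  #.# -> #   bit 5 = 1  t=0,i=13
  #.. -> .   bit 4 = 0  t=0,i=1
  .## -> .   bit 3 = 0  t=0,i=6
  .#. -> #   bit 2 = 1  t=0,i=0
  ..# -> #   bit 1 = 1  t=0,i=5
  ... -> #   bit 0 = 1  t=0,i=2
  bits 00100111 = 39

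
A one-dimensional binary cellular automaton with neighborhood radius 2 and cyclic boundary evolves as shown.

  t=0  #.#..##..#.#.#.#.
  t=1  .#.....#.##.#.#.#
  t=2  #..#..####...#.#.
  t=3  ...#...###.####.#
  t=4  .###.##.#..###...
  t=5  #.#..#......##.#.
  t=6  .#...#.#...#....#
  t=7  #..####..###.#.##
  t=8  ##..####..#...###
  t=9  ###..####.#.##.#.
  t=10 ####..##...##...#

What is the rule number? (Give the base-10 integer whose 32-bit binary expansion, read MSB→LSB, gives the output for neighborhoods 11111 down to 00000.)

  #####|.  b31=0 t=8,i=16
  ####.|#  b30=1 t=2,i=8
  ###.#|.  b29=0 t=3,i=9
  ###..|#  b28=1 t=2,i=9
  ##.##|.  b27=0 t=3,i=10
  ##.#.|.  b26=0 t=1,i=11
  ##..#|#  b25=1 t=0,i=7
  ##...|.  b24=0 t=2,i=10
  #.###|#  b23=1 t=3,i=11
  #.##.|#  b22=1 t=1,i=9
  #.#.#|.  b21=0 t=0,i=0
  #.#..|.  b20=0 t=0,i=2
  #..##|.  b19=0 t=0,i=4
  #..#.|.  b18=0 t=0,i=8
  #...#|#  b17=1 t=2,i=11
  #....|#  b16=1 t=1,i=3
  .####|#  b15=1 t=2,i=7
  .###.|#  b14=1 t=3,i=8
  .##.#|.  b13=0 t=1,i=10
  .##..|.  b12=0 t=0,i=6
  .#.##|#  b11=1 t=1,i=8
  .#.#.|#  b10=1 t=0,i=1
  .#..#|.  b9=0 t=0,i=3
  .#...|.  b8=0 t=1,i=2
  ..###|.  b7=0 t=2,i=6
  ..##.|.  b6=0 t=0,i=5
  ..#.#|#  b5=1 t=0,i=9
  ..#..|#  b4=1 t=2,i=3
  ...##|#  b3=1 t=3,i=6
  ...#.|#  b2=1 t=1,i=6
  ....#|.  b1=0 t=1,i=5
  .....|.  b0=0 t=1,i=4
  bits 01010010110000111100110000111100 = 1388563516

1388563516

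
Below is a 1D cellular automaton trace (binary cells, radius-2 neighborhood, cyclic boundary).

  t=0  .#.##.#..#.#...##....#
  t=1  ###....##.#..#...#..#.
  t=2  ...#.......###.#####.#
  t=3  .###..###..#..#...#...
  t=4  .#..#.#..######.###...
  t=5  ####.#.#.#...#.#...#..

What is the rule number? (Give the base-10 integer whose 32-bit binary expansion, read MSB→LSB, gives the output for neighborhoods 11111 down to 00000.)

  #####|.  b31=0 t=2,i=17
  ####.|#  b30=1 t=2,i=18
  ###.#|.  b29=0 t=2,i=13
  ###..|.  b28=0 t=1,i=2
  ##.##|#  b27=1 t=2,i=14
  ##.#.|.  b26=0 t=0,i=5
  ##..#|#  b25=1 t=3,i=4
  ##...|#  b24=1 t=0,i=17
  #.###|.  b23=0 t=1,i=0
  #.##.|.  b22=0 t=0,i=3
  #.#.#|#  b21=1 t=0,i=1
  #.#..|.  b20=0 t=0,i=6
  #..##|.  b19=0 t=3,i=5
  #..#.|#  b18=1 t=0,i=8
  #...#|#  b17=1 t=0,i=13
  #....|.  b16=0 t=0,i=18
  .####|.  b15=0 t=2,i=16
  .###.|.  b14=0 t=1,i=1
  .##.#|.  b13=0 t=0,i=4
  .##..|.  b12=0 t=0,i=16
  .#.##|#  b11=1 t=0,i=2
  .#.#.|#  b10=1 t=0,i=0
  .#..#|#  b9=1 t=0,i=7
  .#...|.  b8=0 t=0,i=12
  ..###|#  b7=1 t=2,i=11
  ..##.|.  b6=0 t=0,i=15
  ..#.#|.  b5=0 t=0,i=9
  ..#..|#  b4=1 t=1,i=13
  ...##|.  b3=0 t=0,i=14
  ...#.|#  b2=1 t=0,i=20
  ....#|.  b1=0 t=0,i=19
  .....|#  b0=1 t=2,i=6
  bits 01001011001001100000111010010101 = 1260785301

1260785301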